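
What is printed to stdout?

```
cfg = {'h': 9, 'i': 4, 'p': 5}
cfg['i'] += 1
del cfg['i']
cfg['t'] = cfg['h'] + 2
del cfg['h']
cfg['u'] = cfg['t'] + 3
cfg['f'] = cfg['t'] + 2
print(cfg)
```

cfg['i'] = 4+1 = 5 → {'h': 9, 'i': 5, 'p': 5}
del 'i' → {'h': 9, 'p': 5}
cfg['t'] = cfg['h']+2 = 11 → {'h': 9, 'p': 5, 't': 11}
del 'h' → {'p': 5, 't': 11}
cfg['u'] = cfg['t']+3 = 14 → {'p': 5, 't': 11, 'u': 14}
cfg['f'] = cfg['t']+2 = 13 → {'p': 5, 't': 11, 'u': 14, 'f': 13}

{'p': 5, 't': 11, 'u': 14, 'f': 13}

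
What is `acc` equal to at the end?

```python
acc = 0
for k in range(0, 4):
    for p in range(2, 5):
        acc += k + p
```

k=0,p=2: acc = 0+2 = 2
k=0,p=3: acc = 2+3 = 5
k=0,p=4: acc = 5+4 = 9
k=1,p=2: acc = 9+3 = 12
k=1,p=3: acc = 12+4 = 16
k=1,p=4: acc = 16+5 = 21
k=2,p=2: acc = 21+4 = 25
k=2,p=3: acc = 25+5 = 30
k=2,p=4: acc = 30+6 = 36
k=3,p=2: acc = 36+5 = 41
k=3,p=3: acc = 41+6 = 47
k=3,p=4: acc = 47+7 = 54

54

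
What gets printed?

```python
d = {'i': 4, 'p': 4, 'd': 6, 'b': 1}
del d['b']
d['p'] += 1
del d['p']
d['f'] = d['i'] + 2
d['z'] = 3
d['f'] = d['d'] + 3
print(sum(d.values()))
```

22

del 'b' → {'i': 4, 'p': 4, 'd': 6}
d['p'] = 4+1 = 5 → {'i': 4, 'p': 5, 'd': 6}
del 'p' → {'i': 4, 'd': 6}
d['f'] = d['i']+2 = 6 → {'i': 4, 'd': 6, 'f': 6}
d['z'] = 3 → {'i': 4, 'd': 6, 'f': 6, 'z': 3}
d['f'] = d['d']+3 = 9 → {'i': 4, 'd': 6, 'f': 9, 'z': 3}
sum of values = 22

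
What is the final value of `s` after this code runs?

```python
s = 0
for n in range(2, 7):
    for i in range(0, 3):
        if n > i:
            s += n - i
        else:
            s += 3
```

48

n=2,i=0: 2>0, s = 0+2 = 2
n=2,i=1: 2>1, s = 2+1 = 3
n=2,i=2: not 2>2, s = 3+3 = 6
n=3,i=0: 3>0, s = 6+3 = 9
n=3,i=1: 3>1, s = 9+2 = 11
n=3,i=2: 3>2, s = 11+1 = 12
n=4,i=0: 4>0, s = 12+4 = 16
n=4,i=1: 4>1, s = 16+3 = 19
n=4,i=2: 4>2, s = 19+2 = 21
n=5,i=0: 5>0, s = 21+5 = 26
n=5,i=1: 5>1, s = 26+4 = 30
n=5,i=2: 5>2, s = 30+3 = 33
n=6,i=0: 6>0, s = 33+6 = 39
n=6,i=1: 6>1, s = 39+5 = 44
n=6,i=2: 6>2, s = 44+4 = 48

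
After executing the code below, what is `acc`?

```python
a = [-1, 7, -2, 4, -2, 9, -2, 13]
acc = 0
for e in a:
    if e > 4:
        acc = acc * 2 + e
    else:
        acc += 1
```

81

e=-1: not >4, acc = 0+1 = 1
e=7: >4, acc = 1*2+7 = 9
e=-2: not >4, acc = 9+1 = 10
e=4: not >4, acc = 10+1 = 11
e=-2: not >4, acc = 11+1 = 12
e=9: >4, acc = 12*2+9 = 33
e=-2: not >4, acc = 33+1 = 34
e=13: >4, acc = 34*2+13 = 81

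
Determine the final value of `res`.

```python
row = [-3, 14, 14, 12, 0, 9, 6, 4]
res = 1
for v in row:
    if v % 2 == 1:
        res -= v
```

-5

v=-3: odd, res = 1-(-3) = 4
v=14: not odd
v=14: not odd
v=12: not odd
v=0: not odd
v=9: odd, res = 4-9 = -5
v=6: not odd
v=4: not odd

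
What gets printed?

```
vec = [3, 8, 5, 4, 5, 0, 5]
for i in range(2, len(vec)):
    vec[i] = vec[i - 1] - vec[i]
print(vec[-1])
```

-11

i=2: vec[2] = 8-5 = 3 → [3, 8, 3, 4, 5, 0, 5]
i=3: vec[3] = 3-4 = -1 → [3, 8, 3, -1, 5, 0, 5]
i=4: vec[4] = (-1)-5 = -6 → [3, 8, 3, -1, -6, 0, 5]
i=5: vec[5] = (-6)-0 = -6 → [3, 8, 3, -1, -6, -6, 5]
i=6: vec[6] = (-6)-5 = -11 → [3, 8, 3, -1, -6, -6, -11]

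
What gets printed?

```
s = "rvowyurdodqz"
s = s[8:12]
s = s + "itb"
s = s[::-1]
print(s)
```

slice [8:12] → 'odqz'
+ 'itb' → 'odqzitb'
reverse → 'btizqdo'

btizqdo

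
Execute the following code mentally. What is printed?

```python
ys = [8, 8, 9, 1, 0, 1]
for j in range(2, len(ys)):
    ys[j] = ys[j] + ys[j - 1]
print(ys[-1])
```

j=2: ys[2] = 9+8 = 17 → [8, 8, 17, 1, 0, 1]
j=3: ys[3] = 1+17 = 18 → [8, 8, 17, 18, 0, 1]
j=4: ys[4] = 0+18 = 18 → [8, 8, 17, 18, 18, 1]
j=5: ys[5] = 1+18 = 19 → [8, 8, 17, 18, 18, 19]

19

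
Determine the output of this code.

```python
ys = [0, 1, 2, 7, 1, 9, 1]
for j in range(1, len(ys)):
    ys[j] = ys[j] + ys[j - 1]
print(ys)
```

j=1: ys[1] = 1+0 = 1 → [0, 1, 2, 7, 1, 9, 1]
j=2: ys[2] = 2+1 = 3 → [0, 1, 3, 7, 1, 9, 1]
j=3: ys[3] = 7+3 = 10 → [0, 1, 3, 10, 1, 9, 1]
j=4: ys[4] = 1+10 = 11 → [0, 1, 3, 10, 11, 9, 1]
j=5: ys[5] = 9+11 = 20 → [0, 1, 3, 10, 11, 20, 1]
j=6: ys[6] = 1+20 = 21 → [0, 1, 3, 10, 11, 20, 21]

[0, 1, 3, 10, 11, 20, 21]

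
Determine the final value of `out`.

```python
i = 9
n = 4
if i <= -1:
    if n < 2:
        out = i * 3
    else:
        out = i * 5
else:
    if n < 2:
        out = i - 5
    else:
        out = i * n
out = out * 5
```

i=9, n=4
i <= -1 is False; n < 2 is False
→ out = i * n = 36
out = 36*5 = 180

180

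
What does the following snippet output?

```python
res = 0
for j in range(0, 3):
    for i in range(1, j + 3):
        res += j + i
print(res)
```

30

j=0,i=1: res = 0+1 = 1
j=0,i=2: res = 1+2 = 3
j=1,i=1: res = 3+2 = 5
j=1,i=2: res = 5+3 = 8
j=1,i=3: res = 8+4 = 12
j=2,i=1: res = 12+3 = 15
j=2,i=2: res = 15+4 = 19
j=2,i=3: res = 19+5 = 24
j=2,i=4: res = 24+6 = 30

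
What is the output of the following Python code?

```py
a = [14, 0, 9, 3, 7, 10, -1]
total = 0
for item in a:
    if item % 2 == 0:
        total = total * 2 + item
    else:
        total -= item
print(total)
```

29

item=14: even, total = 0*2+14 = 14
item=0: even, total = 14*2+0 = 28
item=9: not even, total = 28-9 = 19
item=3: not even, total = 19-3 = 16
item=7: not even, total = 16-7 = 9
item=10: even, total = 9*2+10 = 28
item=-1: not even, total = 28-(-1) = 29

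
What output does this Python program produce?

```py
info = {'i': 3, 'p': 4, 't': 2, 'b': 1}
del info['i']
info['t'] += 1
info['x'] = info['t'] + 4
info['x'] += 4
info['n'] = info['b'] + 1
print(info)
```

del 'i' → {'p': 4, 't': 2, 'b': 1}
info['t'] = 2+1 = 3 → {'p': 4, 't': 3, 'b': 1}
info['x'] = info['t']+4 = 7 → {'p': 4, 't': 3, 'b': 1, 'x': 7}
info['x'] = 7+4 = 11 → {'p': 4, 't': 3, 'b': 1, 'x': 11}
info['n'] = info['b']+1 = 2 → {'p': 4, 't': 3, 'b': 1, 'x': 11, 'n': 2}

{'p': 4, 't': 3, 'b': 1, 'x': 11, 'n': 2}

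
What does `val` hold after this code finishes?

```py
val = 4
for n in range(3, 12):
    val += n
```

n=3: val = 4+3 = 7
n=4: val = 7+4 = 11
n=5: val = 11+5 = 16
n=6: val = 16+6 = 22
n=7: val = 22+7 = 29
n=8: val = 29+8 = 37
n=9: val = 37+9 = 46
n=10: val = 46+10 = 56
n=11: val = 56+11 = 67

67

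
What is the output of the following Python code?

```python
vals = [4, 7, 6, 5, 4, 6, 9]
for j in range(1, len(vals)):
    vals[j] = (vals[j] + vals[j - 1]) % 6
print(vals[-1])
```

5

j=1: vals[1] = (7+4)%6 = 5 → [4, 5, 6, 5, 4, 6, 9]
j=2: vals[2] = (6+5)%6 = 5 → [4, 5, 5, 5, 4, 6, 9]
j=3: vals[3] = (5+5)%6 = 4 → [4, 5, 5, 4, 4, 6, 9]
j=4: vals[4] = (4+4)%6 = 2 → [4, 5, 5, 4, 2, 6, 9]
j=5: vals[5] = (6+2)%6 = 2 → [4, 5, 5, 4, 2, 2, 9]
j=6: vals[6] = (9+2)%6 = 5 → [4, 5, 5, 4, 2, 2, 5]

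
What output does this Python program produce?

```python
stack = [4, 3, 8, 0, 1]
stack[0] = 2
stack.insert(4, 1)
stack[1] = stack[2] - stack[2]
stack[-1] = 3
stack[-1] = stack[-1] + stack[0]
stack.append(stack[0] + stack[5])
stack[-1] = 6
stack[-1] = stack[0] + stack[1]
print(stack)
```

[2, 0, 8, 0, 1, 5, 2]

stack[0] = 2 → [2, 3, 8, 0, 1]
insert 1 at 4 → [2, 3, 8, 0, 1, 1]
stack[1] = stack[2]-stack[2] = 8-8 = 0 → [2, 0, 8, 0, 1, 1]
stack[-1] = 3 → [2, 0, 8, 0, 1, 3]
stack[-1] = stack[-1]+stack[0] = 3+2 = 5 → [2, 0, 8, 0, 1, 5]
append stack[0]+stack[5] = 2+5 = 7 → [2, 0, 8, 0, 1, 5, 7]
stack[-1] = 6 → [2, 0, 8, 0, 1, 5, 6]
stack[-1] = stack[0]+stack[1] = 2+0 = 2 → [2, 0, 8, 0, 1, 5, 2]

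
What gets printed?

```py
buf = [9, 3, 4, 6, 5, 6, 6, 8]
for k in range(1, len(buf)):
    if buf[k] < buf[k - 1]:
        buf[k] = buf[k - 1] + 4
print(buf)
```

[9, 13, 17, 21, 25, 29, 33, 37]

k=1: 3<9, buf[1] = 9+4 = 13 → [9, 13, 4, 6, 5, 6, 6, 8]
k=2: 4<13, buf[2] = 13+4 = 17 → [9, 13, 17, 6, 5, 6, 6, 8]
k=3: 6<17, buf[3] = 17+4 = 21 → [9, 13, 17, 21, 5, 6, 6, 8]
k=4: 5<21, buf[4] = 21+4 = 25 → [9, 13, 17, 21, 25, 6, 6, 8]
k=5: 6<25, buf[5] = 25+4 = 29 → [9, 13, 17, 21, 25, 29, 6, 8]
k=6: 6<29, buf[6] = 29+4 = 33 → [9, 13, 17, 21, 25, 29, 33, 8]
k=7: 8<33, buf[7] = 33+4 = 37 → [9, 13, 17, 21, 25, 29, 33, 37]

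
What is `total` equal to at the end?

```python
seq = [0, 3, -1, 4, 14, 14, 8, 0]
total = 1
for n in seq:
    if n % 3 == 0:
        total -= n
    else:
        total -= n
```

n=0: %3==0, total = 1-0 = 1
n=3: %3==0, total = 1-3 = -2
n=-1: not %3==0, total = (-2)-(-1) = -1
n=4: not %3==0, total = (-1)-4 = -5
n=14: not %3==0, total = (-5)-14 = -19
n=14: not %3==0, total = (-19)-14 = -33
n=8: not %3==0, total = (-33)-8 = -41
n=0: %3==0, total = (-41)-0 = -41

-41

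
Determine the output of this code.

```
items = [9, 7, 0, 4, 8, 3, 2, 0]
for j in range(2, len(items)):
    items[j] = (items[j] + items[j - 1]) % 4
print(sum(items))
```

27

j=2: items[2] = (0+7)%4 = 3 → [9, 7, 3, 4, 8, 3, 2, 0]
j=3: items[3] = (4+3)%4 = 3 → [9, 7, 3, 3, 8, 3, 2, 0]
j=4: items[4] = (8+3)%4 = 3 → [9, 7, 3, 3, 3, 3, 2, 0]
j=5: items[5] = (3+3)%4 = 2 → [9, 7, 3, 3, 3, 2, 2, 0]
j=6: items[6] = (2+2)%4 = 0 → [9, 7, 3, 3, 3, 2, 0, 0]
j=7: items[7] = (0+0)%4 = 0 → [9, 7, 3, 3, 3, 2, 0, 0]
sum = 27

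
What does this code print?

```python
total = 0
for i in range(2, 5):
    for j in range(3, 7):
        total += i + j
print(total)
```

i=2,j=3: total = 0+5 = 5
i=2,j=4: total = 5+6 = 11
i=2,j=5: total = 11+7 = 18
i=2,j=6: total = 18+8 = 26
i=3,j=3: total = 26+6 = 32
i=3,j=4: total = 32+7 = 39
i=3,j=5: total = 39+8 = 47
i=3,j=6: total = 47+9 = 56
i=4,j=3: total = 56+7 = 63
i=4,j=4: total = 63+8 = 71
i=4,j=5: total = 71+9 = 80
i=4,j=6: total = 80+10 = 90

90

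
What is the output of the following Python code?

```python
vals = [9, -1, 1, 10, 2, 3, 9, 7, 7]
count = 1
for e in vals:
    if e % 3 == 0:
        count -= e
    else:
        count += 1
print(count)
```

-14

e=9: %3==0, count = 1-9 = -8
e=-1: not %3==0, count = (-8)+1 = -7
e=1: not %3==0, count = (-7)+1 = -6
e=10: not %3==0, count = (-6)+1 = -5
e=2: not %3==0, count = (-5)+1 = -4
e=3: %3==0, count = (-4)-3 = -7
e=9: %3==0, count = (-7)-9 = -16
e=7: not %3==0, count = (-16)+1 = -15
e=7: not %3==0, count = (-15)+1 = -14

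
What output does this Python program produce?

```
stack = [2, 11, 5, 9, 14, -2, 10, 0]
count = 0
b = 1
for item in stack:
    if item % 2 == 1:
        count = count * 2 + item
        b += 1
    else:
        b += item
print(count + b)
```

91

item=2: not odd; b=3
item=11: odd, count = 0*2+11 = 11; b=4
item=5: odd, count = 11*2+5 = 27; b=5
item=9: odd, count = 27*2+9 = 63; b=6
item=14: not odd; b=20
item=-2: not odd; b=18
item=10: not odd; b=28
item=0: not odd; b=28
count+b = 63+28 = 91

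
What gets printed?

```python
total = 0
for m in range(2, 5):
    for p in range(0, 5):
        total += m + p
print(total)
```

m=2,p=0: total = 0+2 = 2
m=2,p=1: total = 2+3 = 5
m=2,p=2: total = 5+4 = 9
m=2,p=3: total = 9+5 = 14
m=2,p=4: total = 14+6 = 20
m=3,p=0: total = 20+3 = 23
m=3,p=1: total = 23+4 = 27
m=3,p=2: total = 27+5 = 32
m=3,p=3: total = 32+6 = 38
m=3,p=4: total = 38+7 = 45
m=4,p=0: total = 45+4 = 49
m=4,p=1: total = 49+5 = 54
m=4,p=2: total = 54+6 = 60
m=4,p=3: total = 60+7 = 67
m=4,p=4: total = 67+8 = 75

75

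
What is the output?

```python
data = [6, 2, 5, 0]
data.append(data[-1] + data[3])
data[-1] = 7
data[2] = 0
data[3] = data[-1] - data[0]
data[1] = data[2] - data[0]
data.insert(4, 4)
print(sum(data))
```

12

append data[-1]+data[3] = 0+0 = 0 → [6, 2, 5, 0, 0]
data[-1] = 7 → [6, 2, 5, 0, 7]
data[2] = 0 → [6, 2, 0, 0, 7]
data[3] = data[-1]-data[0] = 7-6 = 1 → [6, 2, 0, 1, 7]
data[1] = data[2]-data[0] = 0-6 = -6 → [6, -6, 0, 1, 7]
insert 4 at 4 → [6, -6, 0, 1, 4, 7]
sum = 12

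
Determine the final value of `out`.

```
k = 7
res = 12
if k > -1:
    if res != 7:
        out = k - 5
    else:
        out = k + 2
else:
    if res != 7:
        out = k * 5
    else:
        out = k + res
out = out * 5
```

10

k=7, res=12
k > -1 is True; res != 7 is True
→ out = k - 5 = 2
out = 2*5 = 10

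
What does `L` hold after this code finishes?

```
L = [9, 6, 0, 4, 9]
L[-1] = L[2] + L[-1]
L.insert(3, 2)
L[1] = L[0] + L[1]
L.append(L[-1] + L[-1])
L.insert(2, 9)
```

L[-1] = L[2]+L[-1] = 0+9 = 9 → [9, 6, 0, 4, 9]
insert 2 at 3 → [9, 6, 0, 2, 4, 9]
L[1] = L[0]+L[1] = 9+6 = 15 → [9, 15, 0, 2, 4, 9]
append L[-1]+L[-1] = 9+9 = 18 → [9, 15, 0, 2, 4, 9, 18]
insert 9 at 2 → [9, 15, 9, 0, 2, 4, 9, 18]

[9, 15, 9, 0, 2, 4, 9, 18]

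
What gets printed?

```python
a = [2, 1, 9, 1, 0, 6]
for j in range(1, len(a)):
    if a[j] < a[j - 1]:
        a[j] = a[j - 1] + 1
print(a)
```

[2, 3, 9, 10, 11, 12]

j=1: 1<2, a[1] = 2+1 = 3 → [2, 3, 9, 1, 0, 6]
j=2: 9>=3, unchanged → [2, 3, 9, 1, 0, 6]
j=3: 1<9, a[3] = 9+1 = 10 → [2, 3, 9, 10, 0, 6]
j=4: 0<10, a[4] = 10+1 = 11 → [2, 3, 9, 10, 11, 6]
j=5: 6<11, a[5] = 11+1 = 12 → [2, 3, 9, 10, 11, 12]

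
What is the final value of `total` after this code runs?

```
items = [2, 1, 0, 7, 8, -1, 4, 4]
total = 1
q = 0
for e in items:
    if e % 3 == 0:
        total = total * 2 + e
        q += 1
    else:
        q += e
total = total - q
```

e=2: not %3==0; q=2
e=1: not %3==0; q=3
e=0: %3==0, total = 1*2+0 = 2; q=4
e=7: not %3==0; q=11
e=8: not %3==0; q=19
e=-1: not %3==0; q=18
e=4: not %3==0; q=22
e=4: not %3==0; q=26
total-q = 2-26 = -24

-24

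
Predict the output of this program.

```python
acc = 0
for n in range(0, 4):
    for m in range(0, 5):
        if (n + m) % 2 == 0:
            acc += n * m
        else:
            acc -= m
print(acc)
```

n=0,m=0: even sum, acc = 0+0 = 0
n=0,m=1: odd sum, acc = 0-1 = -1
n=0,m=2: even sum, acc = (-1)+0 = -1
n=0,m=3: odd sum, acc = (-1)-3 = -4
n=0,m=4: even sum, acc = (-4)+0 = -4
n=1,m=0: odd sum, acc = (-4)-0 = -4
n=1,m=1: even sum, acc = (-4)+1 = -3
n=1,m=2: odd sum, acc = (-3)-2 = -5
n=1,m=3: even sum, acc = (-5)+3 = -2
n=1,m=4: odd sum, acc = (-2)-4 = -6
n=2,m=0: even sum, acc = (-6)+0 = -6
n=2,m=1: odd sum, acc = (-6)-1 = -7
n=2,m=2: even sum, acc = (-7)+4 = -3
n=2,m=3: odd sum, acc = (-3)-3 = -6
n=2,m=4: even sum, acc = (-6)+8 = 2
n=3,m=0: odd sum, acc = 2-0 = 2
n=3,m=1: even sum, acc = 2+3 = 5
n=3,m=2: odd sum, acc = 5-2 = 3
n=3,m=3: even sum, acc = 3+9 = 12
n=3,m=4: odd sum, acc = 12-4 = 8

8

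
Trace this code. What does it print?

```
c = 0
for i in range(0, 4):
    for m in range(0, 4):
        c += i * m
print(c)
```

36

i=0,m=0: c = 0+0 = 0
i=0,m=1: c = 0+0 = 0
i=0,m=2: c = 0+0 = 0
i=0,m=3: c = 0+0 = 0
i=1,m=0: c = 0+0 = 0
i=1,m=1: c = 0+1 = 1
i=1,m=2: c = 1+2 = 3
i=1,m=3: c = 3+3 = 6
i=2,m=0: c = 6+0 = 6
i=2,m=1: c = 6+2 = 8
i=2,m=2: c = 8+4 = 12
i=2,m=3: c = 12+6 = 18
i=3,m=0: c = 18+0 = 18
i=3,m=1: c = 18+3 = 21
i=3,m=2: c = 21+6 = 27
i=3,m=3: c = 27+9 = 36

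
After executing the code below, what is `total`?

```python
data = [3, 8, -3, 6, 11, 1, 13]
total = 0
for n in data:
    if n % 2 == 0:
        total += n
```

14

n=3: not even
n=8: even, total = 0+8 = 8
n=-3: not even
n=6: even, total = 8+6 = 14
n=11: not even
n=1: not even
n=13: not even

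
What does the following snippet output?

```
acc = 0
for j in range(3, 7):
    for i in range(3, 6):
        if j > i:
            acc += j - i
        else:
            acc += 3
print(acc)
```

28

j=3,i=3: not 3>3, acc = 0+3 = 3
j=3,i=4: not 3>4, acc = 3+3 = 6
j=3,i=5: not 3>5, acc = 6+3 = 9
j=4,i=3: 4>3, acc = 9+1 = 10
j=4,i=4: not 4>4, acc = 10+3 = 13
j=4,i=5: not 4>5, acc = 13+3 = 16
j=5,i=3: 5>3, acc = 16+2 = 18
j=5,i=4: 5>4, acc = 18+1 = 19
j=5,i=5: not 5>5, acc = 19+3 = 22
j=6,i=3: 6>3, acc = 22+3 = 25
j=6,i=4: 6>4, acc = 25+2 = 27
j=6,i=5: 6>5, acc = 27+1 = 28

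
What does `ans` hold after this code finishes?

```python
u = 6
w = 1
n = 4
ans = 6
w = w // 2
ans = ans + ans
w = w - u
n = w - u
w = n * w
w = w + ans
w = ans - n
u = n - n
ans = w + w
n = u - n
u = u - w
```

48

w = 1//2 = 0
ans = 6+6 = 12
w = 0-6 = -6
n = (-6)-6 = -12
w = (-12)*(-6) = 72
w = 72+12 = 84
w = 12-(-12) = 24
u = (-12)-(-12) = 0
ans = 24+24 = 48
n = 0-(-12) = 12
u = 0-24 = -24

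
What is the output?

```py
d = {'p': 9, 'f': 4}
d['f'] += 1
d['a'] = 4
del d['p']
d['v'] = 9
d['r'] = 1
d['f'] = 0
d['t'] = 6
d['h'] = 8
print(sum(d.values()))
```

28

d['f'] = 4+1 = 5 → {'p': 9, 'f': 5}
d['a'] = 4 → {'p': 9, 'f': 5, 'a': 4}
del 'p' → {'f': 5, 'a': 4}
d['v'] = 9 → {'f': 5, 'a': 4, 'v': 9}
d['r'] = 1 → {'f': 5, 'a': 4, 'v': 9, 'r': 1}
d['f'] = 0 → {'f': 0, 'a': 4, 'v': 9, 'r': 1}
d['t'] = 6 → {'f': 0, 'a': 4, 'v': 9, 'r': 1, 't': 6}
d['h'] = 8 → {'f': 0, 'a': 4, 'v': 9, 'r': 1, 't': 6, 'h': 8}
sum of values = 28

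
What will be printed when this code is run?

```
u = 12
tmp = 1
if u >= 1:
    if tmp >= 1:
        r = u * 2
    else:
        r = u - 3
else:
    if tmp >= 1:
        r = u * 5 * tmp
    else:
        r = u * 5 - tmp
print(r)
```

u=12, tmp=1
u >= 1 is True; tmp >= 1 is True
→ r = u * 2 = 24

24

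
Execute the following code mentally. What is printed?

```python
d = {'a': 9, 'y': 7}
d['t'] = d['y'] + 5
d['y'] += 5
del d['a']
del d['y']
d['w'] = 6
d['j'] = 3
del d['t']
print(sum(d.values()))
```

9

d['t'] = d['y']+5 = 12 → {'a': 9, 'y': 7, 't': 12}
d['y'] = 7+5 = 12 → {'a': 9, 'y': 12, 't': 12}
del 'a' → {'y': 12, 't': 12}
del 'y' → {'t': 12}
d['w'] = 6 → {'t': 12, 'w': 6}
d['j'] = 3 → {'t': 12, 'w': 6, 'j': 3}
del 't' → {'w': 6, 'j': 3}
sum of values = 9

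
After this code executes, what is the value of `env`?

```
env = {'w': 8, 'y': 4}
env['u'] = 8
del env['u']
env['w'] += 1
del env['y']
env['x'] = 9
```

env['u'] = 8 → {'w': 8, 'y': 4, 'u': 8}
del 'u' → {'w': 8, 'y': 4}
env['w'] = 8+1 = 9 → {'w': 9, 'y': 4}
del 'y' → {'w': 9}
env['x'] = 9 → {'w': 9, 'x': 9}

{'w': 9, 'x': 9}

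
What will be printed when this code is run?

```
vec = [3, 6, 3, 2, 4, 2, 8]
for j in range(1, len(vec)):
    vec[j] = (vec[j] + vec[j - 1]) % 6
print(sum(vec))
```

j=1: vec[1] = (6+3)%6 = 3 → [3, 3, 3, 2, 4, 2, 8]
j=2: vec[2] = (3+3)%6 = 0 → [3, 3, 0, 2, 4, 2, 8]
j=3: vec[3] = (2+0)%6 = 2 → [3, 3, 0, 2, 4, 2, 8]
j=4: vec[4] = (4+2)%6 = 0 → [3, 3, 0, 2, 0, 2, 8]
j=5: vec[5] = (2+0)%6 = 2 → [3, 3, 0, 2, 0, 2, 8]
j=6: vec[6] = (8+2)%6 = 4 → [3, 3, 0, 2, 0, 2, 4]
sum = 14

14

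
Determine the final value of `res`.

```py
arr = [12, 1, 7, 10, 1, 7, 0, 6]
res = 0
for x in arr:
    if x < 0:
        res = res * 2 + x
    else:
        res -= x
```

-44

x=12: not <0, res = 0-12 = -12
x=1: not <0, res = (-12)-1 = -13
x=7: not <0, res = (-13)-7 = -20
x=10: not <0, res = (-20)-10 = -30
x=1: not <0, res = (-30)-1 = -31
x=7: not <0, res = (-31)-7 = -38
x=0: not <0, res = (-38)-0 = -38
x=6: not <0, res = (-38)-6 = -44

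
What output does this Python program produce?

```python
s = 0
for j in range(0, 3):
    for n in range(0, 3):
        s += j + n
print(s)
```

j=0,n=0: s = 0+0 = 0
j=0,n=1: s = 0+1 = 1
j=0,n=2: s = 1+2 = 3
j=1,n=0: s = 3+1 = 4
j=1,n=1: s = 4+2 = 6
j=1,n=2: s = 6+3 = 9
j=2,n=0: s = 9+2 = 11
j=2,n=1: s = 11+3 = 14
j=2,n=2: s = 14+4 = 18

18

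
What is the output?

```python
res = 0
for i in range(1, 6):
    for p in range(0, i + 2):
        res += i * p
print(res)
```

210

i=1,p=0: res = 0+0 = 0
i=1,p=1: res = 0+1 = 1
i=1,p=2: res = 1+2 = 3
i=2,p=0: res = 3+0 = 3
i=2,p=1: res = 3+2 = 5
i=2,p=2: res = 5+4 = 9
i=2,p=3: res = 9+6 = 15
i=3,p=0: res = 15+0 = 15
i=3,p=1: res = 15+3 = 18
i=3,p=2: res = 18+6 = 24
i=3,p=3: res = 24+9 = 33
i=3,p=4: res = 33+12 = 45
i=4,p=0: res = 45+0 = 45
i=4,p=1: res = 45+4 = 49
i=4,p=2: res = 49+8 = 57
i=4,p=3: res = 57+12 = 69
i=4,p=4: res = 69+16 = 85
i=4,p=5: res = 85+20 = 105
i=5,p=0: res = 105+0 = 105
i=5,p=1: res = 105+5 = 110
i=5,p=2: res = 110+10 = 120
i=5,p=3: res = 120+15 = 135
i=5,p=4: res = 135+20 = 155
i=5,p=5: res = 155+25 = 180
i=5,p=6: res = 180+30 = 210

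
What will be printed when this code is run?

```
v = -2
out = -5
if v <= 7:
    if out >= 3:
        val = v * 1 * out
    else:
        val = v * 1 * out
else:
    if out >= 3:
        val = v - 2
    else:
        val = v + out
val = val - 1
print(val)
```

9

v=-2, out=-5
v <= 7 is True; out >= 3 is False
→ val = v * 1 * out = 10
val = 10-1 = 9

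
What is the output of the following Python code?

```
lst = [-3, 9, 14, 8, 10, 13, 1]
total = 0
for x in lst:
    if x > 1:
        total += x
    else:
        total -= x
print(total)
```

56

x=-3: not >1, total = 0-(-3) = 3
x=9: >1, total = 3+9 = 12
x=14: >1, total = 12+14 = 26
x=8: >1, total = 26+8 = 34
x=10: >1, total = 34+10 = 44
x=13: >1, total = 44+13 = 57
x=1: not >1, total = 57-1 = 56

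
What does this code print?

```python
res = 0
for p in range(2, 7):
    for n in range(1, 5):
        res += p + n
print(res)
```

130

p=2,n=1: res = 0+3 = 3
p=2,n=2: res = 3+4 = 7
p=2,n=3: res = 7+5 = 12
p=2,n=4: res = 12+6 = 18
p=3,n=1: res = 18+4 = 22
p=3,n=2: res = 22+5 = 27
p=3,n=3: res = 27+6 = 33
p=3,n=4: res = 33+7 = 40
p=4,n=1: res = 40+5 = 45
p=4,n=2: res = 45+6 = 51
p=4,n=3: res = 51+7 = 58
p=4,n=4: res = 58+8 = 66
p=5,n=1: res = 66+6 = 72
p=5,n=2: res = 72+7 = 79
p=5,n=3: res = 79+8 = 87
p=5,n=4: res = 87+9 = 96
p=6,n=1: res = 96+7 = 103
p=6,n=2: res = 103+8 = 111
p=6,n=3: res = 111+9 = 120
p=6,n=4: res = 120+10 = 130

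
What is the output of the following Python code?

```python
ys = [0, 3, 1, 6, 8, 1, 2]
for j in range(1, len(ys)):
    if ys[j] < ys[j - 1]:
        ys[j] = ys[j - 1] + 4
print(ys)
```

[0, 3, 7, 11, 15, 19, 23]

j=1: 3>=0, unchanged → [0, 3, 1, 6, 8, 1, 2]
j=2: 1<3, ys[2] = 3+4 = 7 → [0, 3, 7, 6, 8, 1, 2]
j=3: 6<7, ys[3] = 7+4 = 11 → [0, 3, 7, 11, 8, 1, 2]
j=4: 8<11, ys[4] = 11+4 = 15 → [0, 3, 7, 11, 15, 1, 2]
j=5: 1<15, ys[5] = 15+4 = 19 → [0, 3, 7, 11, 15, 19, 2]
j=6: 2<19, ys[6] = 19+4 = 23 → [0, 3, 7, 11, 15, 19, 23]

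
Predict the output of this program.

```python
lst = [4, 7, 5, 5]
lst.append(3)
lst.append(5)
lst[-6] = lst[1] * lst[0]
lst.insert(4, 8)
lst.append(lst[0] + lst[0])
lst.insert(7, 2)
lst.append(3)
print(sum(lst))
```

122

append 3 → [4, 7, 5, 5, 3]
append 5 → [4, 7, 5, 5, 3, 5]
lst[-6] = lst[1]*lst[0] = 7*4 = 28 → [28, 7, 5, 5, 3, 5]
insert 8 at 4 → [28, 7, 5, 5, 8, 3, 5]
append lst[0]+lst[0] = 28+28 = 56 → [28, 7, 5, 5, 8, 3, 5, 56]
insert 2 at 7 → [28, 7, 5, 5, 8, 3, 5, 2, 56]
append 3 → [28, 7, 5, 5, 8, 3, 5, 2, 56, 3]
sum = 122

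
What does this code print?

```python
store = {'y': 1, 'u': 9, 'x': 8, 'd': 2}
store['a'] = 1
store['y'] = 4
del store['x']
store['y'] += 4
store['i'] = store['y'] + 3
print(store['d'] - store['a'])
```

store['a'] = 1 → {'y': 1, 'u': 9, 'x': 8, 'd': 2, 'a': 1}
store['y'] = 4 → {'y': 4, 'u': 9, 'x': 8, 'd': 2, 'a': 1}
del 'x' → {'y': 4, 'u': 9, 'd': 2, 'a': 1}
store['y'] = 4+4 = 8 → {'y': 8, 'u': 9, 'd': 2, 'a': 1}
store['i'] = store['y']+3 = 11 → {'y': 8, 'u': 9, 'd': 2, 'a': 1, 'i': 11}
store['d']-store['a'] = 2-1 = 1

1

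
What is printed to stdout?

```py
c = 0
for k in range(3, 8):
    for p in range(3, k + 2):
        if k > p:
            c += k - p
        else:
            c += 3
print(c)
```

k=3,p=3: not 3>3, c = 0+3 = 3
k=3,p=4: not 3>4, c = 3+3 = 6
k=4,p=3: 4>3, c = 6+1 = 7
k=4,p=4: not 4>4, c = 7+3 = 10
k=4,p=5: not 4>5, c = 10+3 = 13
k=5,p=3: 5>3, c = 13+2 = 15
k=5,p=4: 5>4, c = 15+1 = 16
k=5,p=5: not 5>5, c = 16+3 = 19
k=5,p=6: not 5>6, c = 19+3 = 22
k=6,p=3: 6>3, c = 22+3 = 25
k=6,p=4: 6>4, c = 25+2 = 27
k=6,p=5: 6>5, c = 27+1 = 28
k=6,p=6: not 6>6, c = 28+3 = 31
k=6,p=7: not 6>7, c = 31+3 = 34
k=7,p=3: 7>3, c = 34+4 = 38
k=7,p=4: 7>4, c = 38+3 = 41
k=7,p=5: 7>5, c = 41+2 = 43
k=7,p=6: 7>6, c = 43+1 = 44
k=7,p=7: not 7>7, c = 44+3 = 47
k=7,p=8: not 7>8, c = 47+3 = 50

50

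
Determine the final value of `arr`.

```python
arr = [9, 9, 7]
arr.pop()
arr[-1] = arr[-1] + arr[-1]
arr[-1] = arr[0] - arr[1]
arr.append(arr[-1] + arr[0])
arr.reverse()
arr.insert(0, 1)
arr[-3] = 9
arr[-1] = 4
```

[1, 9, -9, 4]

pop() removes 7 → [9, 9]
arr[-1] = arr[-1]+arr[-1] = 9+9 = 18 → [9, 18]
arr[-1] = arr[0]-arr[1] = 9-18 = -9 → [9, -9]
append arr[-1]+arr[0] = (-9)+9 = 0 → [9, -9, 0]
reverse → [0, -9, 9]
insert 1 at 0 → [1, 0, -9, 9]
arr[-3] = 9 → [1, 9, -9, 9]
arr[-1] = 4 → [1, 9, -9, 4]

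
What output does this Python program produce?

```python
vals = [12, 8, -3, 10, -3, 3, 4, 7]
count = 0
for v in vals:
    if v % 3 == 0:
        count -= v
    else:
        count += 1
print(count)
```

v=12: %3==0, count = 0-12 = -12
v=8: not %3==0, count = (-12)+1 = -11
v=-3: %3==0, count = (-11)-(-3) = -8
v=10: not %3==0, count = (-8)+1 = -7
v=-3: %3==0, count = (-7)-(-3) = -4
v=3: %3==0, count = (-4)-3 = -7
v=4: not %3==0, count = (-7)+1 = -6
v=7: not %3==0, count = (-6)+1 = -5

-5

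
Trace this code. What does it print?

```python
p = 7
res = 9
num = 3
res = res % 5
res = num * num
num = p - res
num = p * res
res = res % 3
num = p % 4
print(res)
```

res = 9%5 = 4
res = 3*3 = 9
num = 7-9 = -2
num = 7*9 = 63
res = 9%3 = 0
num = 7%4 = 3

0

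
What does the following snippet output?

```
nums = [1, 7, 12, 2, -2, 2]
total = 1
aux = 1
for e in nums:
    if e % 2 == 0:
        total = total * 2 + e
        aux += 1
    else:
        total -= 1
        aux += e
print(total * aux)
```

1118

e=1: not even, total = 1-1 = 0; aux=2
e=7: not even, total = 0-1 = -1; aux=9
e=12: even, total = (-1)*2+12 = 10; aux=10
e=2: even, total = 10*2+2 = 22; aux=11
e=-2: even, total = 22*2+(-2) = 42; aux=12
e=2: even, total = 42*2+2 = 86; aux=13
total*aux = 86*13 = 1118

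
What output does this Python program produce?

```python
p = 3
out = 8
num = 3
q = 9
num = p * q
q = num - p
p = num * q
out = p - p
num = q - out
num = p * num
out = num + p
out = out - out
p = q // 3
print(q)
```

24

num = 3*9 = 27
q = 27-3 = 24
p = 27*24 = 648
out = 648-648 = 0
num = 24-0 = 24
num = 648*24 = 15552
out = 15552+648 = 16200
out = 16200-16200 = 0
p = 24//3 = 8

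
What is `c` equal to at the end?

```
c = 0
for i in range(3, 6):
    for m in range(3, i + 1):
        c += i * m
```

i=3,m=3: c = 0+9 = 9
i=4,m=3: c = 9+12 = 21
i=4,m=4: c = 21+16 = 37
i=5,m=3: c = 37+15 = 52
i=5,m=4: c = 52+20 = 72
i=5,m=5: c = 72+25 = 97

97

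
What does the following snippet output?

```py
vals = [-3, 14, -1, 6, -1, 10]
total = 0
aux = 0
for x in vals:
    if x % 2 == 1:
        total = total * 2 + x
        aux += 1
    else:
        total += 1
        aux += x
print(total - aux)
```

x=-3: odd, total = 0*2+(-3) = -3; aux=1
x=14: not odd, total = (-3)+1 = -2; aux=15
x=-1: odd, total = (-2)*2+(-1) = -5; aux=16
x=6: not odd, total = (-5)+1 = -4; aux=22
x=-1: odd, total = (-4)*2+(-1) = -9; aux=23
x=10: not odd, total = (-9)+1 = -8; aux=33
total-aux = (-8)-33 = -41

-41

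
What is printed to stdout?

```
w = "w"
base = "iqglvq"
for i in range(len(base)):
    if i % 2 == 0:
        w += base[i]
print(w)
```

wigv

i=0: add 'i' → 'wi'
i=1: skip
i=2: add 'g' → 'wig'
i=3: skip
i=4: add 'v' → 'wigv'
i=5: skip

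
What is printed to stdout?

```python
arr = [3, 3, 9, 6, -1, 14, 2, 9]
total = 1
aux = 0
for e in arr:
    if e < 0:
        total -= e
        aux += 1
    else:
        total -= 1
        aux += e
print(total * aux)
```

-235

e=3: not <0, total = 1-1 = 0; aux=3
e=3: not <0, total = 0-1 = -1; aux=6
e=9: not <0, total = (-1)-1 = -2; aux=15
e=6: not <0, total = (-2)-1 = -3; aux=21
e=-1: <0, total = (-3)-(-1) = -2; aux=22
e=14: not <0, total = (-2)-1 = -3; aux=36
e=2: not <0, total = (-3)-1 = -4; aux=38
e=9: not <0, total = (-4)-1 = -5; aux=47
total*aux = (-5)*47 = -235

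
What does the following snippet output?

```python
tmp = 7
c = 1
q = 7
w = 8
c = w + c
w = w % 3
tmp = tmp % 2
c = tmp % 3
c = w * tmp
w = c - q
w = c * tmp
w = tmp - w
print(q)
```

c = 8+1 = 9
w = 8%3 = 2
tmp = 7%2 = 1
c = 1%3 = 1
c = 2*1 = 2
w = 2-7 = -5
w = 2*1 = 2
w = 1-2 = -1

7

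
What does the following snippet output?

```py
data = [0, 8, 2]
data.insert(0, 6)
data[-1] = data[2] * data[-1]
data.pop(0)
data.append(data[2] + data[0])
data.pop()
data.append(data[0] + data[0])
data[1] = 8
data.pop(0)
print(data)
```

[8, 16, 0]

insert 6 at 0 → [6, 0, 8, 2]
data[-1] = data[2]*data[-1] = 8*2 = 16 → [6, 0, 8, 16]
pop(0) removes 6 → [0, 8, 16]
append data[2]+data[0] = 16+0 = 16 → [0, 8, 16, 16]
pop() removes 16 → [0, 8, 16]
append data[0]+data[0] = 0+0 = 0 → [0, 8, 16, 0]
data[1] = 8 → [0, 8, 16, 0]
pop(0) removes 0 → [8, 16, 0]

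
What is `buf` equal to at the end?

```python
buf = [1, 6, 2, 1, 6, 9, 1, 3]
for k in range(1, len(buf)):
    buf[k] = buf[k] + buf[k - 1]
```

k=1: buf[1] = 6+1 = 7 → [1, 7, 2, 1, 6, 9, 1, 3]
k=2: buf[2] = 2+7 = 9 → [1, 7, 9, 1, 6, 9, 1, 3]
k=3: buf[3] = 1+9 = 10 → [1, 7, 9, 10, 6, 9, 1, 3]
k=4: buf[4] = 6+10 = 16 → [1, 7, 9, 10, 16, 9, 1, 3]
k=5: buf[5] = 9+16 = 25 → [1, 7, 9, 10, 16, 25, 1, 3]
k=6: buf[6] = 1+25 = 26 → [1, 7, 9, 10, 16, 25, 26, 3]
k=7: buf[7] = 3+26 = 29 → [1, 7, 9, 10, 16, 25, 26, 29]

[1, 7, 9, 10, 16, 25, 26, 29]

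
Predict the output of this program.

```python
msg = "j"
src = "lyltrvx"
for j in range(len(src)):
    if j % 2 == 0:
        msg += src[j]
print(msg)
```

jllrx

j=0: add 'l' → 'jl'
j=1: skip
j=2: add 'l' → 'jll'
j=3: skip
j=4: add 'r' → 'jllr'
j=5: skip
j=6: add 'x' → 'jllrx'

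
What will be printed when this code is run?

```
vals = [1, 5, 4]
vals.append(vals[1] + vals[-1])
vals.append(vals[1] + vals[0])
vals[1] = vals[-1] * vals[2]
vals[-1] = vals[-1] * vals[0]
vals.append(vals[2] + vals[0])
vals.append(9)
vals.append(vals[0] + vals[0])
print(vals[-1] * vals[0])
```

append vals[1]+vals[-1] = 5+4 = 9 → [1, 5, 4, 9]
append vals[1]+vals[0] = 5+1 = 6 → [1, 5, 4, 9, 6]
vals[1] = vals[-1]*vals[2] = 6*4 = 24 → [1, 24, 4, 9, 6]
vals[-1] = vals[-1]*vals[0] = 6*1 = 6 → [1, 24, 4, 9, 6]
append vals[2]+vals[0] = 4+1 = 5 → [1, 24, 4, 9, 6, 5]
append 9 → [1, 24, 4, 9, 6, 5, 9]
append vals[0]+vals[0] = 1+1 = 2 → [1, 24, 4, 9, 6, 5, 9, 2]
vals[-1]*vals[0] = 2*1 = 2

2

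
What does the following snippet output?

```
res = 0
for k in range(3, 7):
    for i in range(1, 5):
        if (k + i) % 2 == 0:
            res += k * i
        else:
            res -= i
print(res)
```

72

k=3,i=1: even sum, res = 0+3 = 3
k=3,i=2: odd sum, res = 3-2 = 1
k=3,i=3: even sum, res = 1+9 = 10
k=3,i=4: odd sum, res = 10-4 = 6
k=4,i=1: odd sum, res = 6-1 = 5
k=4,i=2: even sum, res = 5+8 = 13
k=4,i=3: odd sum, res = 13-3 = 10
k=4,i=4: even sum, res = 10+16 = 26
k=5,i=1: even sum, res = 26+5 = 31
k=5,i=2: odd sum, res = 31-2 = 29
k=5,i=3: even sum, res = 29+15 = 44
k=5,i=4: odd sum, res = 44-4 = 40
k=6,i=1: odd sum, res = 40-1 = 39
k=6,i=2: even sum, res = 39+12 = 51
k=6,i=3: odd sum, res = 51-3 = 48
k=6,i=4: even sum, res = 48+24 = 72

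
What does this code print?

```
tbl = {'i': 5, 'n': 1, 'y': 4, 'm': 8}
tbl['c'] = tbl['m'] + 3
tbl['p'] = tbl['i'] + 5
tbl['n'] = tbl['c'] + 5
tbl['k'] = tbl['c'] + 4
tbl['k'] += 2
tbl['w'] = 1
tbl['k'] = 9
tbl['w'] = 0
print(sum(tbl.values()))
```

63

tbl['c'] = tbl['m']+3 = 11 → {'i': 5, 'n': 1, 'y': 4, 'm': 8, 'c': 11}
tbl['p'] = tbl['i']+5 = 10 → {'i': 5, 'n': 1, 'y': 4, 'm': 8, 'c': 11, 'p': 10}
tbl['n'] = tbl['c']+5 = 16 → {'i': 5, 'n': 16, 'y': 4, 'm': 8, 'c': 11, 'p': 10}
tbl['k'] = tbl['c']+4 = 15 → {'i': 5, 'n': 16, 'y': 4, 'm': 8, 'c': 11, 'p': 10, 'k': 15}
tbl['k'] = 15+2 = 17 → {'i': 5, 'n': 16, 'y': 4, 'm': 8, 'c': 11, 'p': 10, 'k': 17}
tbl['w'] = 1 → {'i': 5, 'n': 16, 'y': 4, 'm': 8, 'c': 11, 'p': 10, 'k': 17, 'w': 1}
tbl['k'] = 9 → {'i': 5, 'n': 16, 'y': 4, 'm': 8, 'c': 11, 'p': 10, 'k': 9, 'w': 1}
tbl['w'] = 0 → {'i': 5, 'n': 16, 'y': 4, 'm': 8, 'c': 11, 'p': 10, 'k': 9, 'w': 0}
sum of values = 63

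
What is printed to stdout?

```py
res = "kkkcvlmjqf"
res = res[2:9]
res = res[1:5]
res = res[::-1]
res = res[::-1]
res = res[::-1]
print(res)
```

slice [2:9] → 'kcvlmjq'
slice [1:5] → 'cvlm'
reverse → 'mlvc'
reverse → 'cvlm'
reverse → 'mlvc'

mlvc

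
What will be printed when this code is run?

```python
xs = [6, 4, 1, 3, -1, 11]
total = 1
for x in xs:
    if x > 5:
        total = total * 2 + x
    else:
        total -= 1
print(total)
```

x=6: >5, total = 1*2+6 = 8
x=4: not >5, total = 8-1 = 7
x=1: not >5, total = 7-1 = 6
x=3: not >5, total = 6-1 = 5
x=-1: not >5, total = 5-1 = 4
x=11: >5, total = 4*2+11 = 19

19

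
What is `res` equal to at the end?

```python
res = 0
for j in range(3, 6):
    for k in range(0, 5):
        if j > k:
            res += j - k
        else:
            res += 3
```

j=3,k=0: 3>0, res = 0+3 = 3
j=3,k=1: 3>1, res = 3+2 = 5
j=3,k=2: 3>2, res = 5+1 = 6
j=3,k=3: not 3>3, res = 6+3 = 9
j=3,k=4: not 3>4, res = 9+3 = 12
j=4,k=0: 4>0, res = 12+4 = 16
j=4,k=1: 4>1, res = 16+3 = 19
j=4,k=2: 4>2, res = 19+2 = 21
j=4,k=3: 4>3, res = 21+1 = 22
j=4,k=4: not 4>4, res = 22+3 = 25
j=5,k=0: 5>0, res = 25+5 = 30
j=5,k=1: 5>1, res = 30+4 = 34
j=5,k=2: 5>2, res = 34+3 = 37
j=5,k=3: 5>3, res = 37+2 = 39
j=5,k=4: 5>4, res = 39+1 = 40

40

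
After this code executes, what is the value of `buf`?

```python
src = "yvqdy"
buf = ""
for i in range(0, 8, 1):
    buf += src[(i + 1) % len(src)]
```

'vqdyyvqd'

i=0: add src[1]='v' → 'v'
i=1: add src[2]='q' → 'vq'
i=2: add src[3]='d' → 'vqd'
i=3: add src[4]='y' → 'vqdy'
i=4: add src[0]='y' → 'vqdyy'
i=5: add src[1]='v' → 'vqdyyv'
i=6: add src[2]='q' → 'vqdyyvq'
i=7: add src[3]='d' → 'vqdyyvqd'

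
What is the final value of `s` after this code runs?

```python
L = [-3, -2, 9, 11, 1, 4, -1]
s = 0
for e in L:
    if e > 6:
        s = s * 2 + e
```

29

e=-3: not >6
e=-2: not >6
e=9: >6, s = 0*2+9 = 9
e=11: >6, s = 9*2+11 = 29
e=1: not >6
e=4: not >6
e=-1: not >6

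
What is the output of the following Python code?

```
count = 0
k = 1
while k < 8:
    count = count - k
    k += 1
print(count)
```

-28

k=1: count = 0-1 = -1
k=2: count = (-1)-2 = -3
k=3: count = (-3)-3 = -6
k=4: count = (-6)-4 = -10
k=5: count = (-10)-5 = -15
k=6: count = (-15)-6 = -21
k=7: count = (-21)-7 = -28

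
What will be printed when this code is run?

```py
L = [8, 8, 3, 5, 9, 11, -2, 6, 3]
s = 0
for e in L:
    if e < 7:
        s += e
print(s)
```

15

e=8: not <7
e=8: not <7
e=3: <7, s = 0+3 = 3
e=5: <7, s = 3+5 = 8
e=9: not <7
e=11: not <7
e=-2: <7, s = 8+(-2) = 6
e=6: <7, s = 6+6 = 12
e=3: <7, s = 12+3 = 15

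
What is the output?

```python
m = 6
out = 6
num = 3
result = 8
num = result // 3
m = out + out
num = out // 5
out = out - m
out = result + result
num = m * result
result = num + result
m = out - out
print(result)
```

num = 8//3 = 2
m = 6+6 = 12
num = 6//5 = 1
out = 6-12 = -6
out = 8+8 = 16
num = 12*8 = 96
result = 96+8 = 104
m = 16-16 = 0

104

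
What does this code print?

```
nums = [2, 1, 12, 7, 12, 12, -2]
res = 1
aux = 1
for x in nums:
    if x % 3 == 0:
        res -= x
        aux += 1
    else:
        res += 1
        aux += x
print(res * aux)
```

x=2: not %3==0, res = 1+1 = 2; aux=3
x=1: not %3==0, res = 2+1 = 3; aux=4
x=12: %3==0, res = 3-12 = -9; aux=5
x=7: not %3==0, res = (-9)+1 = -8; aux=12
x=12: %3==0, res = (-8)-12 = -20; aux=13
x=12: %3==0, res = (-20)-12 = -32; aux=14
x=-2: not %3==0, res = (-32)+1 = -31; aux=12
res*aux = (-31)*12 = -372

-372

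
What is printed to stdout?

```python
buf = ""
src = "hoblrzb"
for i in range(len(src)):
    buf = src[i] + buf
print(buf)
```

i=0: prepend 'h' → 'h'
i=1: prepend 'o' → 'oh'
i=2: prepend 'b' → 'boh'
i=3: prepend 'l' → 'lboh'
i=4: prepend 'r' → 'rlboh'
i=5: prepend 'z' → 'zrlboh'
i=6: prepend 'b' → 'bzrlboh'

bzrlboh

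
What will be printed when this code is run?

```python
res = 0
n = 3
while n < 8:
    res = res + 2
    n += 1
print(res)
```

n=3: res = 0+2 = 2
n=4: res = 2+2 = 4
n=5: res = 4+2 = 6
n=6: res = 6+2 = 8
n=7: res = 8+2 = 10

10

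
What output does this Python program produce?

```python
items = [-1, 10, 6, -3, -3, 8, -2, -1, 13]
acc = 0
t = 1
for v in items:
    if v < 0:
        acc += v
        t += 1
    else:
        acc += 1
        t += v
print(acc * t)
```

v=-1: <0, acc = 0+(-1) = -1; t=2
v=10: not <0, acc = (-1)+1 = 0; t=12
v=6: not <0, acc = 0+1 = 1; t=18
v=-3: <0, acc = 1+(-3) = -2; t=19
v=-3: <0, acc = (-2)+(-3) = -5; t=20
v=8: not <0, acc = (-5)+1 = -4; t=28
v=-2: <0, acc = (-4)+(-2) = -6; t=29
v=-1: <0, acc = (-6)+(-1) = -7; t=30
v=13: not <0, acc = (-7)+1 = -6; t=43
acc*t = (-6)*43 = -258

-258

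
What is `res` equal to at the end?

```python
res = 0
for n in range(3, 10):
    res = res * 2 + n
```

n=3: res = 0*2+3 = 3
n=4: res = 3*2+4 = 10
n=5: res = 10*2+5 = 25
n=6: res = 25*2+6 = 56
n=7: res = 56*2+7 = 119
n=8: res = 119*2+8 = 246
n=9: res = 246*2+9 = 501

501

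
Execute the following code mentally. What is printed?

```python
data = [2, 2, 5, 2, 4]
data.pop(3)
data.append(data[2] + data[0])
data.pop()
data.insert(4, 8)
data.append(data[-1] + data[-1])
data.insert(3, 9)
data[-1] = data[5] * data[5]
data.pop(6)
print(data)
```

pop(3) removes 2 → [2, 2, 5, 4]
append data[2]+data[0] = 5+2 = 7 → [2, 2, 5, 4, 7]
pop() removes 7 → [2, 2, 5, 4]
insert 8 at 4 → [2, 2, 5, 4, 8]
append data[-1]+data[-1] = 8+8 = 16 → [2, 2, 5, 4, 8, 16]
insert 9 at 3 → [2, 2, 5, 9, 4, 8, 16]
data[-1] = data[5]*data[5] = 8*8 = 64 → [2, 2, 5, 9, 4, 8, 64]
pop(6) removes 64 → [2, 2, 5, 9, 4, 8]

[2, 2, 5, 9, 4, 8]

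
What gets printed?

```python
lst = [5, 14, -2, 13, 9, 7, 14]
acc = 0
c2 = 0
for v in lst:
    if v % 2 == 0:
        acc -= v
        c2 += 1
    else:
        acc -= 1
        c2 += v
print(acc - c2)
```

-67

v=5: not even, acc = 0-1 = -1; c2=5
v=14: even, acc = (-1)-14 = -15; c2=6
v=-2: even, acc = (-15)-(-2) = -13; c2=7
v=13: not even, acc = (-13)-1 = -14; c2=20
v=9: not even, acc = (-14)-1 = -15; c2=29
v=7: not even, acc = (-15)-1 = -16; c2=36
v=14: even, acc = (-16)-14 = -30; c2=37
acc-c2 = (-30)-37 = -67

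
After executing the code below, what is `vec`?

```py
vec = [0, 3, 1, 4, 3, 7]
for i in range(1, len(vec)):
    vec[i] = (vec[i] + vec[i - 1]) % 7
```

i=1: vec[1] = (3+0)%7 = 3 → [0, 3, 1, 4, 3, 7]
i=2: vec[2] = (1+3)%7 = 4 → [0, 3, 4, 4, 3, 7]
i=3: vec[3] = (4+4)%7 = 1 → [0, 3, 4, 1, 3, 7]
i=4: vec[4] = (3+1)%7 = 4 → [0, 3, 4, 1, 4, 7]
i=5: vec[5] = (7+4)%7 = 4 → [0, 3, 4, 1, 4, 4]

[0, 3, 4, 1, 4, 4]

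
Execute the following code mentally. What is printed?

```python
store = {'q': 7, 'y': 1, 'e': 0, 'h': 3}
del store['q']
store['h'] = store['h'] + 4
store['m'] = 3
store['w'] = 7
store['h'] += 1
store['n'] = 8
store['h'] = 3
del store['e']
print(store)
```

{'y': 1, 'h': 3, 'm': 3, 'w': 7, 'n': 8}

del 'q' → {'y': 1, 'e': 0, 'h': 3}
store['h'] = store['h']+4 = 7 → {'y': 1, 'e': 0, 'h': 7}
store['m'] = 3 → {'y': 1, 'e': 0, 'h': 7, 'm': 3}
store['w'] = 7 → {'y': 1, 'e': 0, 'h': 7, 'm': 3, 'w': 7}
store['h'] = 7+1 = 8 → {'y': 1, 'e': 0, 'h': 8, 'm': 3, 'w': 7}
store['n'] = 8 → {'y': 1, 'e': 0, 'h': 8, 'm': 3, 'w': 7, 'n': 8}
store['h'] = 3 → {'y': 1, 'e': 0, 'h': 3, 'm': 3, 'w': 7, 'n': 8}
del 'e' → {'y': 1, 'h': 3, 'm': 3, 'w': 7, 'n': 8}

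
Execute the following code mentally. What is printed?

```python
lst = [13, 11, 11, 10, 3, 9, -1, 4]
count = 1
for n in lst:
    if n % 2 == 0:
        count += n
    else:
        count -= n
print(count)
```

n=13: not even, count = 1-13 = -12
n=11: not even, count = (-12)-11 = -23
n=11: not even, count = (-23)-11 = -34
n=10: even, count = (-34)+10 = -24
n=3: not even, count = (-24)-3 = -27
n=9: not even, count = (-27)-9 = -36
n=-1: not even, count = (-36)-(-1) = -35
n=4: even, count = (-35)+4 = -31

-31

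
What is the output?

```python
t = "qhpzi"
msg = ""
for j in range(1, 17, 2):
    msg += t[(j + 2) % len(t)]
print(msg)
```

zqpihzqp

j=1: add t[3]='z' → 'z'
j=3: add t[0]='q' → 'zq'
j=5: add t[2]='p' → 'zqp'
j=7: add t[4]='i' → 'zqpi'
j=9: add t[1]='h' → 'zqpih'
j=11: add t[3]='z' → 'zqpihz'
j=13: add t[0]='q' → 'zqpihzq'
j=15: add t[2]='p' → 'zqpihzqp'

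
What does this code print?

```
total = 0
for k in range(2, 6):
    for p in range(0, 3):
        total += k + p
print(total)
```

54

k=2,p=0: total = 0+2 = 2
k=2,p=1: total = 2+3 = 5
k=2,p=2: total = 5+4 = 9
k=3,p=0: total = 9+3 = 12
k=3,p=1: total = 12+4 = 16
k=3,p=2: total = 16+5 = 21
k=4,p=0: total = 21+4 = 25
k=4,p=1: total = 25+5 = 30
k=4,p=2: total = 30+6 = 36
k=5,p=0: total = 36+5 = 41
k=5,p=1: total = 41+6 = 47
k=5,p=2: total = 47+7 = 54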